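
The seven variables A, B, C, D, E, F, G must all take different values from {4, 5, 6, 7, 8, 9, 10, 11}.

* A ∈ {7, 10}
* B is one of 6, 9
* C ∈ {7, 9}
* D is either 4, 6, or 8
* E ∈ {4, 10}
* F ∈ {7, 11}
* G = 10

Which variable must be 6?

G has just one choice, so G = 10. Eliminate 10 elsewhere: A, E.
A must be 7 (only option left). Eliminate 7 elsewhere: C, F.
That leaves C = 9. Eliminate 9 elsewhere: B.
So 6 goes to B.

B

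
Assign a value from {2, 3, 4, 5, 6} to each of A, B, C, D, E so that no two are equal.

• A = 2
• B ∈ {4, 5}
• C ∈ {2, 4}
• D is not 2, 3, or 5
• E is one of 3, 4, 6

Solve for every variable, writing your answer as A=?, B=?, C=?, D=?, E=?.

A=2, B=5, C=4, D=6, E=3

A's domain is down to {2}, so A = 2. So C can't be 2.
C has just one choice, so C = 4. Remove 4 from B, D, E.
D's domain is down to {6}, so D = 6. Eliminate 6 elsewhere: E.
E's domain is down to {3}, so E = 3.
That leaves B = 5.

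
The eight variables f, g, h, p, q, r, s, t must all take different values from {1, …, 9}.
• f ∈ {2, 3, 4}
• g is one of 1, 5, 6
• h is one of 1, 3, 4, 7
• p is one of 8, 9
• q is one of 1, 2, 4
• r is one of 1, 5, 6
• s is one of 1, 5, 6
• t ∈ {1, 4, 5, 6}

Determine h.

The 3 variables g, r, s are confined to {1, 5, 6}, which locks those values in; drop them from h, q, t.
t must be 4 (only option left). Eliminate 4 elsewhere: f, h, q.
q has just one choice, so q = 2. So f can't be 2.
f's domain is down to {3}, so f = 3. Remove 3 from h.
So h = 7.

7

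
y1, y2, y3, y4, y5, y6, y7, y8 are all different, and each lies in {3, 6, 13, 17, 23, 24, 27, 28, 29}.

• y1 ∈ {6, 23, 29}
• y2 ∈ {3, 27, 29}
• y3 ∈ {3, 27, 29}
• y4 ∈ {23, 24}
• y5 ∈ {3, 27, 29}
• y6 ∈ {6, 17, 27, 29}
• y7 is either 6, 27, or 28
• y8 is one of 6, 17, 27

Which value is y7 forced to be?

Among the 8 variables, 24 fits only y4 (and all 8 values in {3, 6, 17, 23, 24, 27, 28, 29} must be used), so y4 = 24.
The 7 still-open variables together cover exactly {3, 6, 17, 23, 27, 28, 29} — 7 values for 7 variables — and 23 appears only in y1's list, so y1 = 23.
The 6 still-open variables together cover exactly {3, 6, 17, 27, 28, 29} — 6 values for 6 variables — and 28 appears only in y7's list, so y7 = 28.

28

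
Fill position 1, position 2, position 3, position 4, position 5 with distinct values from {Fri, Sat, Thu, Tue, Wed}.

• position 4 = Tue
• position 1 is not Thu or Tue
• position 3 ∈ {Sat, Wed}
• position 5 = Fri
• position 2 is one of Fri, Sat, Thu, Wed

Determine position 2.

position 4 must be Tue (only option left).
position 5 must be Fri (only option left). Eliminate Fri elsewhere: position 1, position 2.
The 3 still-open variables draw from only 3 values {Sat, Thu, Wed}, so each is used; only position 2 can be Thu, hence position 2 = Thu.

Thu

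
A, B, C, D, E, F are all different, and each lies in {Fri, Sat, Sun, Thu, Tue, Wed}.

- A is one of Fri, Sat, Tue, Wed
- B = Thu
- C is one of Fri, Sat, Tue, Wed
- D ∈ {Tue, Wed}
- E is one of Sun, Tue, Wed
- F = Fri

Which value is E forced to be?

Sun

B's domain is down to {Thu}, so B = Thu.
F's domain is down to {Fri}, so F = Fri. Remove Fri from A, C.
The 4 still-open variables draw from only 4 values {Sat, Sun, Tue, Wed}, so each is used; only E can be Sun, hence E = Sun.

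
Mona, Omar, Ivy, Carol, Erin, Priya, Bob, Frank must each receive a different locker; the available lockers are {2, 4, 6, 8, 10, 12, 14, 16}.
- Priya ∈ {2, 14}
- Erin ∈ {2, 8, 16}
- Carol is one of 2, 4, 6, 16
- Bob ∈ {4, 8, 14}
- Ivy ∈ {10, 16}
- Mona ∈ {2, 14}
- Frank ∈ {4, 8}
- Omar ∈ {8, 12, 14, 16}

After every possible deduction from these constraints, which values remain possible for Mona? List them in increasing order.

2, 14

Among the 8 variables, 6 fits only Carol (and all 8 values in {2, 4, 6, 8, 10, 12, 14, 16} must be used), so Carol = 6.
Among the 7 still-open variables, 10 fits only Ivy (and all 7 values in {2, 4, 8, 10, 12, 14, 16} must be used), so Ivy = 10.
The 6 still-open variables together cover exactly {2, 4, 8, 12, 14, 16} — 6 values for 6 variables — and 12 appears only in Omar's list, so Omar = 12.
The 5 still-open variables draw from only 5 values {2, 4, 8, 14, 16}, so each is used; only Erin can be 16, hence Erin = 16.
Mona and Priya share exactly the 2 values {2, 14}; by pigeonhole those values go to them, so strike 2, 14 from Bob.
No further eliminations apply; Mona can still be any of 2, 14.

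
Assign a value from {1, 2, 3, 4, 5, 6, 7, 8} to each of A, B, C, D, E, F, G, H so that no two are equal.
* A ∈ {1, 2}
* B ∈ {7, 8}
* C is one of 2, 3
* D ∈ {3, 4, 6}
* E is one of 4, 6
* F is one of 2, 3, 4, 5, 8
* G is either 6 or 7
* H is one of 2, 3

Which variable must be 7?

G

The 8 variables draw from only 8 values {1, 2, 3, 4, 5, 6, 7, 8}, so each is used; only A can be 1, hence A = 1.
Among the 7 still-open variables, 5 fits only F (and all 7 values in {2, 3, 4, 5, 6, 7, 8} must be used), so F = 5.
The 6 still-open variables draw from only 6 values {2, 3, 4, 6, 7, 8}, so each is used; only B can be 8, hence B = 8.
The 5 still-open variables draw from only 5 values {2, 3, 4, 6, 7}, so each is used; only G can be 7, hence G = 7.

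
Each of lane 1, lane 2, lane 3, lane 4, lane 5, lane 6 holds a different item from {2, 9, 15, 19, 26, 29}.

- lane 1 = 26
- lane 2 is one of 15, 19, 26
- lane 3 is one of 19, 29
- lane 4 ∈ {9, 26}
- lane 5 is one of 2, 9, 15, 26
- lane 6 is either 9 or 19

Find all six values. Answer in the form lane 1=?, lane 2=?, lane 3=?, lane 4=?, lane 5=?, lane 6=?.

lane 1=26, lane 2=15, lane 3=29, lane 4=9, lane 5=2, lane 6=19

lane 1's domain is down to {26}, so lane 1 = 26. Eliminate 26 elsewhere: lane 2, lane 4, lane 5.
That leaves lane 4 = 9. Strike 9 from lane 5, lane 6.
lane 6 has just one choice, so lane 6 = 19. Eliminate 19 elsewhere: lane 2, lane 3.
That leaves lane 2 = 15. So lane 5 can't be 15.
That leaves lane 3 = 29.
lane 5 must be 2 (only option left).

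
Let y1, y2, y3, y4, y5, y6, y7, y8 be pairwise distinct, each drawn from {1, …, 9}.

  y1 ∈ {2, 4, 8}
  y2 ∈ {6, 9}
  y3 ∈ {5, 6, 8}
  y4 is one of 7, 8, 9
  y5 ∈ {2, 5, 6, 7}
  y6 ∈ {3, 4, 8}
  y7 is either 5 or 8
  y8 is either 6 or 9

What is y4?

7

The 8 variables draw from only 8 values {2, 3, 4, 5, 6, 7, 8, 9}, so each is used; only y6 can be 3, hence y6 = 3.
The 7 still-open variables together cover exactly {2, 4, 5, 6, 7, 8, 9} — 7 values for 7 variables — and 4 appears only in y1's list, so y1 = 4.
The 6 still-open variables draw from only 6 values {2, 5, 6, 7, 8, 9}, so each is used; only y5 can be 2, hence y5 = 2.
Among the 5 still-open variables, 7 fits only y4 (and all 5 values in {5, 6, 7, 8, 9} must be used), so y4 = 7.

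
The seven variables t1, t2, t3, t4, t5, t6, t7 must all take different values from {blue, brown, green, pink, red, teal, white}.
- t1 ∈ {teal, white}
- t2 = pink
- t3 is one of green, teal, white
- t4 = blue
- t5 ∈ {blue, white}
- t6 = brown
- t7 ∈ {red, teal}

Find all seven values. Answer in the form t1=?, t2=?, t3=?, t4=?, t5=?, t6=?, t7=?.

t1=teal, t2=pink, t3=green, t4=blue, t5=white, t6=brown, t7=red

t2's domain is down to {pink}, so t2 = pink.
t4 must be blue (only option left). Eliminate blue elsewhere: t5.
t5's domain is down to {white}, so t5 = white. Remove white from t1, t3.
t6 must be brown (only option left).
That leaves t1 = teal. Eliminate teal elsewhere: t3, t7.
t3's domain is down to {green}, so t3 = green.
t7 has just one choice, so t7 = red.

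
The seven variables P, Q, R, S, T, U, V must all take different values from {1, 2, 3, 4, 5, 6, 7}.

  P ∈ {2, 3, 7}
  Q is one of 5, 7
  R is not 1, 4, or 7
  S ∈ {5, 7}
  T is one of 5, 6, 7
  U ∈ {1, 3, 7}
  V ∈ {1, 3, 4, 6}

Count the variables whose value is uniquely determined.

3

The 7 variables together cover exactly {1, 2, 3, 4, 5, 6, 7} — 7 values for 7 variables — and 4 appears only in V's list, so V = 4.
The 6 still-open variables draw from only 6 values {1, 2, 3, 5, 6, 7}, so each is used; only U can be 1, hence U = 1.
Q and S share exactly the 2 values {5, 7}; by pigeonhole those values go to them, so strike 5, 7 from P, R, T.
T's domain is down to {6}, so T = 6. So R can't be 6.
Determined: T=6, U=1, V=4. The other variables each still have more than one consistent value. That makes 3.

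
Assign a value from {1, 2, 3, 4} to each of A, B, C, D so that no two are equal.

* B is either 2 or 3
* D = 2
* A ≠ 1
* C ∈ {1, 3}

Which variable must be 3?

B

D must be 2 (only option left). Eliminate 2 elsewhere: A, B.
So 3 goes to B.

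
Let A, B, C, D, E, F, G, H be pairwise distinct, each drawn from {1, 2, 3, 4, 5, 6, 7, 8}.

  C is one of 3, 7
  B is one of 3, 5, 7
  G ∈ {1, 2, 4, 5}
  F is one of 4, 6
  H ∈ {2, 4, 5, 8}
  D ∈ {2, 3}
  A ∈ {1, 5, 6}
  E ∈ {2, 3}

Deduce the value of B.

The 8 variables together cover exactly {1, 2, 3, 4, 5, 6, 7, 8} — 8 values for 8 variables — and 8 appears only in H's list, so H = 8.
The 2 variables D and E are confined to {2, 3}, which locks those values in; drop them from B, C, G.
That leaves C = 7. Strike 7 from B.
So B = 5.

5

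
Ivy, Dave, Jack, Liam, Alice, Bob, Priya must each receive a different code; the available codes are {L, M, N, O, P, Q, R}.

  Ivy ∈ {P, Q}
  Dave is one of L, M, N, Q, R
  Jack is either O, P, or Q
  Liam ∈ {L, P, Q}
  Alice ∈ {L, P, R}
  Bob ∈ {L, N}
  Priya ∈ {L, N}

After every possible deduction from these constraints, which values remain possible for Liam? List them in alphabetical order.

P, Q

The 7 variables draw from only 7 values {L, M, N, O, P, Q, R}, so each is used; only Dave can be M, hence Dave = M.
The 6 still-open variables together cover exactly {L, N, O, P, Q, R} — 6 values for 6 variables — and O appears only in Jack's list, so Jack = O.
The 5 still-open variables together cover exactly {L, N, P, Q, R} — 5 values for 5 variables — and R appears only in Alice's list, so Alice = R.
Bob and Priya share exactly the 2 values {L, N}; by pigeonhole those values go to them, so strike L, N from Liam.
No further eliminations apply; Liam can still be any of P, Q.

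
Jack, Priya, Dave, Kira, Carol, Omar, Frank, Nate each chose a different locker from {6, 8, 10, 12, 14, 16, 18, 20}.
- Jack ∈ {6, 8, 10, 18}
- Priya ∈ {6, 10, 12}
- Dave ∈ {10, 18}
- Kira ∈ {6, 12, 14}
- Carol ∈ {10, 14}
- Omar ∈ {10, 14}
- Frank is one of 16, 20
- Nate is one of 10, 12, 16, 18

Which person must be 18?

Dave

The 8 variables draw from only 8 values {6, 8, 10, 12, 14, 16, 18, 20}, so each is used; only Jack can be 8, hence Jack = 8.
Among the 7 still-open variables, 20 fits only Frank (and all 7 values in {6, 10, 12, 14, 16, 18, 20} must be used), so Frank = 20.
Among the 6 still-open variables, 16 fits only Nate (and all 6 values in {6, 10, 12, 14, 16, 18} must be used), so Nate = 16.
The 5 still-open variables draw from only 5 values {6, 10, 12, 14, 18}, so each is used; only Dave can be 18, hence Dave = 18.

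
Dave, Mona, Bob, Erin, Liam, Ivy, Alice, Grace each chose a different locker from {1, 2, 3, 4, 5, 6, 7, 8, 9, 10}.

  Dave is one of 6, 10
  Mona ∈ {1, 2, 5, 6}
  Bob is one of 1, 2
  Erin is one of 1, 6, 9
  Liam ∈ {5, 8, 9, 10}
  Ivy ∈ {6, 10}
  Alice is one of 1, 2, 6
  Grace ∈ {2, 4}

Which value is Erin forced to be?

The 8 variables together cover exactly {1, 2, 4, 5, 6, 8, 9, 10} — 8 values for 8 variables — and 4 appears only in Grace's list, so Grace = 4.
The 7 still-open variables together cover exactly {1, 2, 5, 6, 8, 9, 10} — 7 values for 7 variables — and 8 appears only in Liam's list, so Liam = 8.
Among the 6 still-open variables, 5 fits only Mona (and all 6 values in {1, 2, 5, 6, 9, 10} must be used), so Mona = 5.
Among the 5 still-open variables, 9 fits only Erin (and all 5 values in {1, 2, 6, 9, 10} must be used), so Erin = 9.

9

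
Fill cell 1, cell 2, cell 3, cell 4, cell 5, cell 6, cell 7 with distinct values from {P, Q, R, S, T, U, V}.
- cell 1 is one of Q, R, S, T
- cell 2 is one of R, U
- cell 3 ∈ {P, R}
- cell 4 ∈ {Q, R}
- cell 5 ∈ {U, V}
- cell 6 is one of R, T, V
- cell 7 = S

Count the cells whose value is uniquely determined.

2

cell 7's domain is down to {S}, so cell 7 = S. Remove S from cell 1.
The 6 still-open variables draw from only 6 values {P, Q, R, T, U, V}, so each is used; only cell 3 can be P, hence cell 3 = P.
Determined: cell 3=P, cell 7=S. The other cells each still have more than one consistent value. That makes 2.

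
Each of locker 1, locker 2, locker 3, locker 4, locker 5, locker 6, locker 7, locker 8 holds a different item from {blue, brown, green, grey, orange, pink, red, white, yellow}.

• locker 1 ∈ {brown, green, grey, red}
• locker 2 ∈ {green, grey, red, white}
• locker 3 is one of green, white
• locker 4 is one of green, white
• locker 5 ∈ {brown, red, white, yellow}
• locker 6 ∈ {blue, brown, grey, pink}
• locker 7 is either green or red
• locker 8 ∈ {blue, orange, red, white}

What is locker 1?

brown

locker 3 and locker 4 share exactly the 2 values {green, white}; by pigeonhole those values go to them, so strike green, white from locker 1, locker 2, locker 5, locker 7, locker 8.
That leaves locker 7 = red. Eliminate red elsewhere: locker 1, locker 2, locker 5, locker 8.
locker 2 must be grey (only option left). Strike grey from locker 1, locker 6.
So locker 1 = brown.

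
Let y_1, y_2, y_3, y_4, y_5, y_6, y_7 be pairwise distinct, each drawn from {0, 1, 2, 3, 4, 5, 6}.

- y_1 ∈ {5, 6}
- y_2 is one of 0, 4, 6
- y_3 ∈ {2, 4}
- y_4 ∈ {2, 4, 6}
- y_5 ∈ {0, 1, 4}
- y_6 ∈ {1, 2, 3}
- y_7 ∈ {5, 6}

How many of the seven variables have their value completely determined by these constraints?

3

The 7 variables draw from only 7 values {0, 1, 2, 3, 4, 5, 6}, so each is used; only y_6 can be 3, hence y_6 = 3.
Among the 6 still-open variables, 1 fits only y_5 (and all 6 values in {0, 1, 2, 4, 5, 6} must be used), so y_5 = 1.
The 5 still-open variables draw from only 5 values {0, 2, 4, 5, 6}, so each is used; only y_2 can be 0, hence y_2 = 0.
y_1 and y_7 share exactly the 2 values {5, 6}; by pigeonhole those values go to them, so strike 5, 6 from y_4.
Determined: y_2=0, y_5=1, y_6=3. The other variables each still have more than one consistent value. That makes 3.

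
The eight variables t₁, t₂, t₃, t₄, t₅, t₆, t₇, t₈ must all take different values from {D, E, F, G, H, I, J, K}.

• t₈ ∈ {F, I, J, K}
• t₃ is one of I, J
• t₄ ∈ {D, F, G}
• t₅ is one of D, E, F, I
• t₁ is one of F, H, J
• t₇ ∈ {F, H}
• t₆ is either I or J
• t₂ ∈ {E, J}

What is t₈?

The 8 variables draw from only 8 values {D, E, F, G, H, I, J, K}, so each is used; only t₄ can be G, hence t₄ = G.
The 7 still-open variables draw from only 7 values {D, E, F, H, I, J, K}, so each is used; only t₅ can be D, hence t₅ = D.
The 6 still-open variables draw from only 6 values {E, F, H, I, J, K}, so each is used; only t₂ can be E, hence t₂ = E.
Among the 5 still-open variables, K fits only t₈ (and all 5 values in {F, H, I, J, K} must be used), so t₈ = K.

K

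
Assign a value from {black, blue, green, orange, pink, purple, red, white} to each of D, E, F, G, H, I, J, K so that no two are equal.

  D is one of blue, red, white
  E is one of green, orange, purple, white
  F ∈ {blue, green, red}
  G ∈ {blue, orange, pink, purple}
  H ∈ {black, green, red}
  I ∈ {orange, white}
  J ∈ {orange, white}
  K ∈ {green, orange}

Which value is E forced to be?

purple

The 8 variables together cover exactly {black, blue, green, orange, pink, purple, red, white} — 8 values for 8 variables — and black appears only in H's list, so H = black.
The 7 still-open variables draw from only 7 values {blue, green, orange, pink, purple, red, white}, so each is used; only G can be pink, hence G = pink.
The 6 still-open variables together cover exactly {blue, green, orange, purple, red, white} — 6 values for 6 variables — and purple appears only in E's list, so E = purple.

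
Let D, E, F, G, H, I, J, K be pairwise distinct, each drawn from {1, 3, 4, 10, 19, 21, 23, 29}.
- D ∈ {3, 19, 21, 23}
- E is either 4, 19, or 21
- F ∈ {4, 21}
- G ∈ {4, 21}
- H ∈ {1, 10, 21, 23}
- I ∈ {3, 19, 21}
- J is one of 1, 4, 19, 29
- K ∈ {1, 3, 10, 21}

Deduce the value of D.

The 8 variables draw from only 8 values {1, 3, 4, 10, 19, 21, 23, 29}, so each is used; only J can be 29, hence J = 29.
F and G share exactly the 2 values {4, 21}; by pigeonhole those values go to them, so strike 4, 21 from D, E, H, I, K.
E's domain is down to {19}, so E = 19. Remove 19 from D, I.
I must be 3 (only option left). Remove 3 from D, K.
So D = 23.

23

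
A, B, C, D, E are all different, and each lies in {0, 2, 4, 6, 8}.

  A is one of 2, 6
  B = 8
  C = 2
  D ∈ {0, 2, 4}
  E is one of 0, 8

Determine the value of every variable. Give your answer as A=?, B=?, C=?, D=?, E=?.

B must be 8 (only option left). Eliminate 8 elsewhere: E.
C must be 2 (only option left). Remove 2 from A, D.
That leaves E = 0. Strike 0 from D.
A must be 6 (only option left).
That leaves D = 4.

A=6, B=8, C=2, D=4, E=0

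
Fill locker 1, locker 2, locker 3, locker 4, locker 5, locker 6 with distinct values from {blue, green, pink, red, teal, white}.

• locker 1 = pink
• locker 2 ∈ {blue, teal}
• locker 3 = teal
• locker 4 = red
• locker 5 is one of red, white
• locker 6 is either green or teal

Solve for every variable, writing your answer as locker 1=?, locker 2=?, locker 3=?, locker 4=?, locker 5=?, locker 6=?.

locker 1=pink, locker 2=blue, locker 3=teal, locker 4=red, locker 5=white, locker 6=green

locker 1's domain is down to {pink}, so locker 1 = pink.
locker 3 must be teal (only option left). Eliminate teal elsewhere: locker 2, locker 6.
locker 4 must be red (only option left). Eliminate red elsewhere: locker 5.
locker 5's domain is down to {white}, so locker 5 = white.
That leaves locker 6 = green.
locker 2's domain is down to {blue}, so locker 2 = blue.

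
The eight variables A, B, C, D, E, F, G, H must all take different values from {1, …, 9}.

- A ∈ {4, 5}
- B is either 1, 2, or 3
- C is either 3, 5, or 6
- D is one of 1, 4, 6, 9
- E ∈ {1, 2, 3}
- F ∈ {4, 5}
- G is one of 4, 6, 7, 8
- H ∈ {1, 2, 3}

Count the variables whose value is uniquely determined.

2

A and F between them cover only {4, 5} — a naked pair. Remove those values from C, D, G.
The 3 variables B, E, H are confined to {1, 2, 3}, which locks those values in; drop them from C, D.
C has just one choice, so C = 6. So D, G can't be 6.
D's domain is down to {9}, so D = 9.
Determined: C=6, D=9. The other variables each still have more than one consistent value. That makes 2.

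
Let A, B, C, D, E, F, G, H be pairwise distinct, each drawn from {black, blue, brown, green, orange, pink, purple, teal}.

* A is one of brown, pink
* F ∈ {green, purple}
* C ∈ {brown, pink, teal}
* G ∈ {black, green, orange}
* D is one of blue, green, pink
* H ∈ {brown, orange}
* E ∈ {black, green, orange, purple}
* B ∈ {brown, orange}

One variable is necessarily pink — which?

A

The 8 variables draw from only 8 values {black, blue, brown, green, orange, pink, purple, teal}, so each is used; only D can be blue, hence D = blue.
The 7 still-open variables together cover exactly {black, brown, green, orange, pink, purple, teal} — 7 values for 7 variables — and teal appears only in C's list, so C = teal.
Among the 6 still-open variables, pink fits only A (and all 6 values in {black, brown, green, orange, pink, purple} must be used), so A = pink.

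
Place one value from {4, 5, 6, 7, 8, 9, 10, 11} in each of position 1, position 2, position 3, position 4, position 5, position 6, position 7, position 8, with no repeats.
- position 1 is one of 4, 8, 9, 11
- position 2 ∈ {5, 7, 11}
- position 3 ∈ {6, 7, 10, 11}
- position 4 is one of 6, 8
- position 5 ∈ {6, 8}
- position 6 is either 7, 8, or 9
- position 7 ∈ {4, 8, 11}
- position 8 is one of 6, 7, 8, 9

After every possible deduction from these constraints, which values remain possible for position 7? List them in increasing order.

4, 11

The 8 variables draw from only 8 values {4, 5, 6, 7, 8, 9, 10, 11}, so each is used; only position 2 can be 5, hence position 2 = 5.
The 7 still-open variables together cover exactly {4, 6, 7, 8, 9, 10, 11} — 7 values for 7 variables — and 10 appears only in position 3's list, so position 3 = 10.
position 4 and position 5 share exactly the 2 values {6, 8}; by pigeonhole those values go to them, so strike 6, 8 from position 1, position 6, position 7, position 8.
The 2 variables position 6 and position 8 are confined to {7, 9}, which locks those values in; drop them from position 1.
No further eliminations apply; position 7 can still be any of 4, 11.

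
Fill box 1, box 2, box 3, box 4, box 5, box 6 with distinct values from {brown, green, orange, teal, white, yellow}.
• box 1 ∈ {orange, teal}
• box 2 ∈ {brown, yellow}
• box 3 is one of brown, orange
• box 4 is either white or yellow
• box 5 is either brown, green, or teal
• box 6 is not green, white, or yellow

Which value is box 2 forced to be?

yellow

The 6 variables draw from only 6 values {brown, green, orange, teal, white, yellow}, so each is used; only box 5 can be green, hence box 5 = green.
The 5 still-open variables together cover exactly {brown, orange, teal, white, yellow} — 5 values for 5 variables — and white appears only in box 4's list, so box 4 = white.
The 4 still-open variables draw from only 4 values {brown, orange, teal, yellow}, so each is used; only box 2 can be yellow, hence box 2 = yellow.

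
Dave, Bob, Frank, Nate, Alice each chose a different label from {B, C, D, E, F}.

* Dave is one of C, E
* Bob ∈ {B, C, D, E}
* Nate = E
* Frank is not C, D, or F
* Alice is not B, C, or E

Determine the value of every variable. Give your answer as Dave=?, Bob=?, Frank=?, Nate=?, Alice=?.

Nate has just one choice, so Nate = E. So Dave, Bob, Frank can't be E.
That leaves Dave = C. Strike C from Bob.
Frank must be B (only option left). Remove B from Bob.
That leaves Bob = D. Strike D from Alice.
Alice must be F (only option left).

Dave=C, Bob=D, Frank=B, Nate=E, Alice=F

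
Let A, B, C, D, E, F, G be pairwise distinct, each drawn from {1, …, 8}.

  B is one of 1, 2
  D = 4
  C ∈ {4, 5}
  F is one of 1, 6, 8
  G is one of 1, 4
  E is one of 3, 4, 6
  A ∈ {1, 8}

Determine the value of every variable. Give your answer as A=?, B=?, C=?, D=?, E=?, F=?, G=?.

A=8, B=2, C=5, D=4, E=3, F=6, G=1

D has just one choice, so D = 4. So C, E, G can't be 4.
G has just one choice, so G = 1. Remove 1 from A, B, F.
A must be 8 (only option left). Eliminate 8 elsewhere: F.
B must be 2 (only option left).
C's domain is down to {5}, so C = 5.
F's domain is down to {6}, so F = 6. Eliminate 6 elsewhere: E.
E has just one choice, so E = 3.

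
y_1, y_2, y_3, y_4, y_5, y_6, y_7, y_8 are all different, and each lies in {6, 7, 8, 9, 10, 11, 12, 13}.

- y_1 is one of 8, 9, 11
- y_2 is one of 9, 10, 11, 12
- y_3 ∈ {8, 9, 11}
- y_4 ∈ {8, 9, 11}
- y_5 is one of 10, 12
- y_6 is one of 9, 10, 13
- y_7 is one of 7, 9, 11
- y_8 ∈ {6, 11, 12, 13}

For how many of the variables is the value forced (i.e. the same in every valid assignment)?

The 8 variables together cover exactly {6, 7, 8, 9, 10, 11, 12, 13} — 8 values for 8 variables — and 6 appears only in y_8's list, so y_8 = 6.
The 7 still-open variables together cover exactly {7, 8, 9, 10, 11, 12, 13} — 7 values for 7 variables — and 7 appears only in y_7's list, so y_7 = 7.
Among the 6 still-open variables, 13 fits only y_6 (and all 6 values in {8, 9, 10, 11, 12, 13} must be used), so y_6 = 13.
y_1, y_3, y_4 between them cover only {8, 9, 11} — a naked triple. Remove those values from y_2.
Determined: y_6=13, y_7=7, y_8=6. The other variables each still have more than one consistent value. That makes 3.

3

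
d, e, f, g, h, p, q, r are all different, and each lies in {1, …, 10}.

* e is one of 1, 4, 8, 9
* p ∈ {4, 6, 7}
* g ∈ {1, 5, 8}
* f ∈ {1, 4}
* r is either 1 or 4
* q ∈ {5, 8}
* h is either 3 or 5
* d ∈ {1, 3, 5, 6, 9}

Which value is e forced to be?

The 8 variables draw from only 8 values {1, 3, 4, 5, 6, 7, 8, 9}, so each is used; only p can be 7, hence p = 7.
The 7 still-open variables draw from only 7 values {1, 3, 4, 5, 6, 8, 9}, so each is used; only d can be 6, hence d = 6.
Among the 6 still-open variables, 3 fits only h (and all 6 values in {1, 3, 4, 5, 8, 9} must be used), so h = 3.
Among the 5 still-open variables, 9 fits only e (and all 5 values in {1, 4, 5, 8, 9} must be used), so e = 9.

9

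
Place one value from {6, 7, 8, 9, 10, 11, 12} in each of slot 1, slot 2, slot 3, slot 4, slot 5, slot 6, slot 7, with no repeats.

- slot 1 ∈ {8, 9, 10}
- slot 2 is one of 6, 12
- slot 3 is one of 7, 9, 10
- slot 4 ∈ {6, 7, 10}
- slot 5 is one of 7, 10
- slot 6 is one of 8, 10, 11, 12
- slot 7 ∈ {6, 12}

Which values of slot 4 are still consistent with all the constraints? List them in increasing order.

The 7 variables draw from only 7 values {6, 7, 8, 9, 10, 11, 12}, so each is used; only slot 6 can be 11, hence slot 6 = 11.
The 6 still-open variables together cover exactly {6, 7, 8, 9, 10, 12} — 6 values for 6 variables — and 8 appears only in slot 1's list, so slot 1 = 8.
The 5 still-open variables together cover exactly {6, 7, 9, 10, 12} — 5 values for 5 variables — and 9 appears only in slot 3's list, so slot 3 = 9.
slot 2 and slot 7 between them cover only {6, 12} — a naked pair. Remove those values from slot 4.
No further eliminations apply; slot 4 can still be any of 7, 10.

7, 10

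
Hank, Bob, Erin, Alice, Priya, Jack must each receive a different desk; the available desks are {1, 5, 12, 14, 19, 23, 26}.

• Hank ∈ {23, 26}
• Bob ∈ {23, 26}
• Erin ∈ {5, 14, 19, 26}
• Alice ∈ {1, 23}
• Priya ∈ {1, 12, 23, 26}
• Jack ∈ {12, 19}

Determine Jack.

The 2 variables Hank and Bob are confined to {23, 26}, which locks those values in; drop them from Erin, Alice, Priya.
Alice must be 1 (only option left). Strike 1 from Priya.
That leaves Priya = 12. Strike 12 from Jack.
So Jack = 19.

19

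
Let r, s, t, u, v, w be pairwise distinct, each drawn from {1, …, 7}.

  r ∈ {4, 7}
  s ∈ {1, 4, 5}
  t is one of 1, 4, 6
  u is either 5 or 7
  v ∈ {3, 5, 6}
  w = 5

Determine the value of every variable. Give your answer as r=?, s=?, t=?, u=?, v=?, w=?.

w must be 5 (only option left). Eliminate 5 elsewhere: s, u, v.
u's domain is down to {7}, so u = 7. Strike 7 from r.
That leaves r = 4. So s, t can't be 4.
s's domain is down to {1}, so s = 1. So t can't be 1.
That leaves t = 6. Strike 6 from v.
v has just one choice, so v = 3.

r=4, s=1, t=6, u=7, v=3, w=5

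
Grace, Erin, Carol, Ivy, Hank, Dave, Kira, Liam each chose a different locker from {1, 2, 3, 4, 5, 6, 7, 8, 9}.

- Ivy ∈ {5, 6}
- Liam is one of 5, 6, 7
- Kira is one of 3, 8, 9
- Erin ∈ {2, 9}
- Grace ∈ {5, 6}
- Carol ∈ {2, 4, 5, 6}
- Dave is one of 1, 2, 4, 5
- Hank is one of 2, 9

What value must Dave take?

1

Grace and Ivy between them cover only {5, 6} — a naked pair. Remove those values from Carol, Dave, Liam.
That leaves Liam = 7.
Erin and Hank between them cover only {2, 9} — a naked pair. Remove those values from Carol, Dave, Kira.
Carol's domain is down to {4}, so Carol = 4. Strike 4 from Dave.
So Dave = 1.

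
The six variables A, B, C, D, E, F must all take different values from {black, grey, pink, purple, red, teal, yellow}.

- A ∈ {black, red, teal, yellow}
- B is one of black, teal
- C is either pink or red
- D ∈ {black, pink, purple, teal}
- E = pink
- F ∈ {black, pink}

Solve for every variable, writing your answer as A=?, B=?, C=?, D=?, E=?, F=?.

E has just one choice, so E = pink. Strike pink from C, D, F.
F must be black (only option left). Eliminate black elsewhere: A, B, D.
B has just one choice, so B = teal. Remove teal from A, D.
That leaves C = red. Remove red from A.
D must be purple (only option left).
A has just one choice, so A = yellow.

A=yellow, B=teal, C=red, D=purple, E=pink, F=black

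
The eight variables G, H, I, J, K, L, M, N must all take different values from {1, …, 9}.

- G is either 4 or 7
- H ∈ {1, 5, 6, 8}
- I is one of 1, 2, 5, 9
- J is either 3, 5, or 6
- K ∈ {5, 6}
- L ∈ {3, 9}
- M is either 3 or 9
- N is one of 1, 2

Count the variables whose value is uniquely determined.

L and M between them cover only {3, 9} — a naked pair. Remove those values from I, J.
J and K between them cover only {5, 6} — a naked pair. Remove those values from H, I.
I and N between them cover only {1, 2} — a naked pair. Remove those values from H.
H's domain is down to {8}, so H = 8.
Determined: H=8. The other variables each still have more than one consistent value. That makes 1.

1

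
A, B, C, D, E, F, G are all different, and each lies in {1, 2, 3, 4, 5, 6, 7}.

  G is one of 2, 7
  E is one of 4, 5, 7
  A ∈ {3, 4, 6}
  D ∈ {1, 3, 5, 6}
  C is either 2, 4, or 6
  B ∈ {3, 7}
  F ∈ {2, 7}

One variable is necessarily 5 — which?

E

The 7 variables draw from only 7 values {1, 2, 3, 4, 5, 6, 7}, so each is used; only D can be 1, hence D = 1.
The 6 still-open variables draw from only 6 values {2, 3, 4, 5, 6, 7}, so each is used; only E can be 5, hence E = 5.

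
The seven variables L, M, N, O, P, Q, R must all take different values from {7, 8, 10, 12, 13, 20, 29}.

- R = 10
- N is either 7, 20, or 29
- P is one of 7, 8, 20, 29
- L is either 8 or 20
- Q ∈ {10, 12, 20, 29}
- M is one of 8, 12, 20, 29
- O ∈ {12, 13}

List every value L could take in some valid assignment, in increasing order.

R has just one choice, so R = 10. So Q can't be 10.
The 6 still-open variables draw from only 6 values {7, 8, 12, 13, 20, 29}, so each is used; only O can be 13, hence O = 13.
No further eliminations apply; L can still be any of 8, 20.

8, 20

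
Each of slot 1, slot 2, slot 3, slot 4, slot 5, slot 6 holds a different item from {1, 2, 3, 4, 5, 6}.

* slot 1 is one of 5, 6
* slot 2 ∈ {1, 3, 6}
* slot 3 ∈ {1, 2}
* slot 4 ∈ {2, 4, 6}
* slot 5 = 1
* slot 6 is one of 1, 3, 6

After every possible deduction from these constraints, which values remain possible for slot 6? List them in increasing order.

3, 6

slot 5's domain is down to {1}, so slot 5 = 1. Strike 1 from slot 2, slot 3, slot 6.
That leaves slot 3 = 2. Strike 2 from slot 4.
Among the 4 still-open variables, 4 fits only slot 4 (and all 4 values in {3, 4, 5, 6} must be used), so slot 4 = 4.
The 3 still-open variables draw from only 3 values {3, 5, 6}, so each is used; only slot 1 can be 5, hence slot 1 = 5.
No further eliminations apply; slot 6 can still be any of 3, 6.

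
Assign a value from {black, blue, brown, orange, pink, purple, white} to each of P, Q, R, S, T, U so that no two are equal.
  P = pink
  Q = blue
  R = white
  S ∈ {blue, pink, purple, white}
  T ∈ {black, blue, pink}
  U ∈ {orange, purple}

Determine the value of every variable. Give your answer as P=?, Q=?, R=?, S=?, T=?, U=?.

P=pink, Q=blue, R=white, S=purple, T=black, U=orange

P must be pink (only option left). Strike pink from S, T.
Q must be blue (only option left). Remove blue from S, T.
R must be white (only option left). So S can't be white.
S must be purple (only option left). Remove purple from U.
That leaves T = black.
U's domain is down to {orange}, so U = orange.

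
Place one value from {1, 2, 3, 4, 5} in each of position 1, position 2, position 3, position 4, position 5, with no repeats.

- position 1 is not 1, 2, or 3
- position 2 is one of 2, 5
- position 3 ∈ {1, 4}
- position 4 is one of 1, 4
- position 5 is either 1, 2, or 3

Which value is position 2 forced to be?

2

The 5 variables draw from only 5 values {1, 2, 3, 4, 5}, so each is used; only position 5 can be 3, hence position 5 = 3.
The 4 still-open variables together cover exactly {1, 2, 4, 5} — 4 values for 4 variables — and 2 appears only in position 2's list, so position 2 = 2.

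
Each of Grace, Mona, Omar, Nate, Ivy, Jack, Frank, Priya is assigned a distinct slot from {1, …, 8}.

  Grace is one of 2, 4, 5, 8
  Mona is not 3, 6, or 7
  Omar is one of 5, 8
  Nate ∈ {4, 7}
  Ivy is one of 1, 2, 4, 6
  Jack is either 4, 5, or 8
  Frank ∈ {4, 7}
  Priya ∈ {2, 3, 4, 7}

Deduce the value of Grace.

2

The 8 variables together cover exactly {1, 2, 3, 4, 5, 6, 7, 8} — 8 values for 8 variables — and 3 appears only in Priya's list, so Priya = 3.
The 7 still-open variables together cover exactly {1, 2, 4, 5, 6, 7, 8} — 7 values for 7 variables — and 6 appears only in Ivy's list, so Ivy = 6.
The 6 still-open variables draw from only 6 values {1, 2, 4, 5, 7, 8}, so each is used; only Mona can be 1, hence Mona = 1.
Among the 5 still-open variables, 2 fits only Grace (and all 5 values in {2, 4, 5, 7, 8} must be used), so Grace = 2.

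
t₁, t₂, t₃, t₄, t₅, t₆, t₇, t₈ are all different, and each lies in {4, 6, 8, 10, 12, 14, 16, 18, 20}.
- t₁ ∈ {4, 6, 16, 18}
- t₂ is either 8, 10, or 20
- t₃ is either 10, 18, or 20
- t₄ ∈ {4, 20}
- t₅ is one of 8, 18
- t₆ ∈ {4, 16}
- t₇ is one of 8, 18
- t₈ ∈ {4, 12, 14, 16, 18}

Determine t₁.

t₅ and t₇ between them cover only {8, 18} — a naked pair. Remove those values from t₁, t₂, t₃, t₈.
t₂ and t₃ between them cover only {10, 20} — a naked pair. Remove those values from t₄.
t₄'s domain is down to {4}, so t₄ = 4. Eliminate 4 elsewhere: t₁, t₆, t₈.
t₆'s domain is down to {16}, so t₆ = 16. Remove 16 from t₁, t₈.
So t₁ = 6.

6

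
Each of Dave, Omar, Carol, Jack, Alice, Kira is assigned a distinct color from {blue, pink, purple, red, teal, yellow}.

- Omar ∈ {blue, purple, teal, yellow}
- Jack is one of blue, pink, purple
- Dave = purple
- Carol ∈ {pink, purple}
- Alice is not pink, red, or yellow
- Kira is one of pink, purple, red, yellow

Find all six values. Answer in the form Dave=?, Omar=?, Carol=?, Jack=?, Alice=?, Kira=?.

Dave's domain is down to {purple}, so Dave = purple. Strike purple from Omar, Carol, Jack, Alice, Kira.
Carol must be pink (only option left). Eliminate pink elsewhere: Jack, Kira.
Jack's domain is down to {blue}, so Jack = blue. Strike blue from Omar, Alice.
Alice's domain is down to {teal}, so Alice = teal. So Omar can't be teal.
Omar must be yellow (only option left). Remove yellow from Kira.
Kira has just one choice, so Kira = red.

Dave=purple, Omar=yellow, Carol=pink, Jack=blue, Alice=teal, Kira=red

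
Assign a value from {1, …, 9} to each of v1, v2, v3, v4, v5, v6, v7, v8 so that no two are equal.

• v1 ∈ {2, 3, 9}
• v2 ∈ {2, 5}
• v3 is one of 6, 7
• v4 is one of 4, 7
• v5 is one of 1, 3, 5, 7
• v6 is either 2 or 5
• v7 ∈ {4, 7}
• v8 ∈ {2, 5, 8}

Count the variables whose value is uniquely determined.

v2 and v6 share exactly the 2 values {2, 5}; by pigeonhole those values go to them, so strike 2, 5 from v1, v5, v8.
That leaves v8 = 8.
The 2 variables v4 and v7 are confined to {4, 7}, which locks those values in; drop them from v3, v5.
v3 has just one choice, so v3 = 6.
Determined: v3=6, v8=8. The other variables each still have more than one consistent value. That makes 2.

2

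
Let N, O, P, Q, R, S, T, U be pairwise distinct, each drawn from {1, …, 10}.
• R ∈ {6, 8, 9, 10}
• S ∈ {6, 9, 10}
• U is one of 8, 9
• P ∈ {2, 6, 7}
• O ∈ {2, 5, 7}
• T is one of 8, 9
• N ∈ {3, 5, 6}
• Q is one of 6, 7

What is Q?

The 8 variables draw from only 8 values {2, 3, 5, 6, 7, 8, 9, 10}, so each is used; only N can be 3, hence N = 3.
The 7 still-open variables together cover exactly {2, 5, 6, 7, 8, 9, 10} — 7 values for 7 variables — and 5 appears only in O's list, so O = 5.
The 6 still-open variables draw from only 6 values {2, 6, 7, 8, 9, 10}, so each is used; only P can be 2, hence P = 2.
Among the 5 still-open variables, 7 fits only Q (and all 5 values in {6, 7, 8, 9, 10} must be used), so Q = 7.

7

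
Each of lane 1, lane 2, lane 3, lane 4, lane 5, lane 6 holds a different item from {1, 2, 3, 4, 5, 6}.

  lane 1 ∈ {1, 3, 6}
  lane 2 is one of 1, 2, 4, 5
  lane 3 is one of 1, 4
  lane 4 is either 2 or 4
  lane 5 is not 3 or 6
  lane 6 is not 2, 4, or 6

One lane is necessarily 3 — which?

lane 6

The 6 variables draw from only 6 values {1, 2, 3, 4, 5, 6}, so each is used; only lane 1 can be 6, hence lane 1 = 6.
Among the 5 still-open variables, 3 fits only lane 6 (and all 5 values in {1, 2, 3, 4, 5} must be used), so lane 6 = 3.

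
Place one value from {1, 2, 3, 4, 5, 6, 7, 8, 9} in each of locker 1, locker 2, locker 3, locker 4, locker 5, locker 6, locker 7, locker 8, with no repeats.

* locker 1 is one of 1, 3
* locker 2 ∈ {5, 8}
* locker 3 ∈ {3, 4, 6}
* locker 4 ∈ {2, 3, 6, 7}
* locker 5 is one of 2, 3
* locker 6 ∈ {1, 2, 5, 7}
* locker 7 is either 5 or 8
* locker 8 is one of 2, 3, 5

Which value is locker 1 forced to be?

The 8 variables together cover exactly {1, 2, 3, 4, 5, 6, 7, 8} — 8 values for 8 variables — and 4 appears only in locker 3's list, so locker 3 = 4.
The 7 still-open variables draw from only 7 values {1, 2, 3, 5, 6, 7, 8}, so each is used; only locker 4 can be 6, hence locker 4 = 6.
Among the 6 still-open variables, 7 fits only locker 6 (and all 6 values in {1, 2, 3, 5, 7, 8} must be used), so locker 6 = 7.
The 5 still-open variables together cover exactly {1, 2, 3, 5, 8} — 5 values for 5 variables — and 1 appears only in locker 1's list, so locker 1 = 1.

1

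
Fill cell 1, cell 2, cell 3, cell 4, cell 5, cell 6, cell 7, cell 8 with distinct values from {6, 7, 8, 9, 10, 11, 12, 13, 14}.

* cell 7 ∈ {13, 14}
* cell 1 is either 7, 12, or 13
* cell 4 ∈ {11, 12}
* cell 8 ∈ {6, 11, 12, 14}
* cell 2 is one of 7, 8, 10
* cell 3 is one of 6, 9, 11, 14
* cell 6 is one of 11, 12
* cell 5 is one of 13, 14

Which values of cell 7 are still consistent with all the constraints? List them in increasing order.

The 2 variables cell 4 and cell 6 are confined to {11, 12}, which locks those values in; drop them from cell 1, cell 3, cell 8.
cell 5 and cell 7 share exactly the 2 values {13, 14}; by pigeonhole those values go to them, so strike 13, 14 from cell 1, cell 3, cell 8.
cell 1 must be 7 (only option left). Remove 7 from cell 2.
cell 8 must be 6 (only option left). Strike 6 from cell 3.
cell 3's domain is down to {9}, so cell 3 = 9.
No further eliminations apply; cell 7 can still be any of 13, 14.

13, 14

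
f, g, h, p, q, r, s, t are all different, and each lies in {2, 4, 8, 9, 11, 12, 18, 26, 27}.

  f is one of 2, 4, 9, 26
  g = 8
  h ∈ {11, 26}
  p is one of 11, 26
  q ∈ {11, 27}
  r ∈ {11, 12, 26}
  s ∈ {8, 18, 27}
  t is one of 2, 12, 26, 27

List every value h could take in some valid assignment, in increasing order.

11, 26

g's domain is down to {8}, so g = 8. Strike 8 from s.
The 2 variables h and p are confined to {11, 26}, which locks those values in; drop them from f, q, r, t.
q has just one choice, so q = 27. Eliminate 27 elsewhere: s, t.
r's domain is down to {12}, so r = 12. Eliminate 12 elsewhere: t.
That leaves s = 18.
t has just one choice, so t = 2. Strike 2 from f.
No further eliminations apply; h can still be any of 11, 26.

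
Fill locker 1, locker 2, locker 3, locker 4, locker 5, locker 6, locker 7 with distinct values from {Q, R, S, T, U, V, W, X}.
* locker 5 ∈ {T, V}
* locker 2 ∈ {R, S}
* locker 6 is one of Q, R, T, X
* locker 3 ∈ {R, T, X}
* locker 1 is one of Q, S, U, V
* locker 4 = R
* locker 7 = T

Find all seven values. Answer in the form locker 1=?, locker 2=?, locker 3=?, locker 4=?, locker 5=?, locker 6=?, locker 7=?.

locker 4's domain is down to {R}, so locker 4 = R. Remove R from locker 2, locker 3, locker 6.
locker 7's domain is down to {T}, so locker 7 = T. Strike T from locker 3, locker 5, locker 6.
That leaves locker 2 = S. So locker 1 can't be S.
That leaves locker 3 = X. Remove X from locker 6.
locker 5 has just one choice, so locker 5 = V. Remove V from locker 1.
locker 6 must be Q (only option left). Remove Q from locker 1.
locker 1 must be U (only option left).

locker 1=U, locker 2=S, locker 3=X, locker 4=R, locker 5=V, locker 6=Q, locker 7=T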